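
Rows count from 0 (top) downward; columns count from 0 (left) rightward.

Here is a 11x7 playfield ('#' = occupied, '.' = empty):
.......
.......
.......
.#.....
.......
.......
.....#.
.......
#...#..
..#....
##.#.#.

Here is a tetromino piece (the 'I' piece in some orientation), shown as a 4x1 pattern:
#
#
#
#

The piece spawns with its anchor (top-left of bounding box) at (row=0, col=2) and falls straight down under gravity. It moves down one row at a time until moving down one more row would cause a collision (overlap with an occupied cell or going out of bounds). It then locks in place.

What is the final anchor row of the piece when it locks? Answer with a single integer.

Spawn at (row=0, col=2). Try each row:
  row 0: fits
  row 1: fits
  row 2: fits
  row 3: fits
  row 4: fits
  row 5: fits
  row 6: blocked -> lock at row 5

Answer: 5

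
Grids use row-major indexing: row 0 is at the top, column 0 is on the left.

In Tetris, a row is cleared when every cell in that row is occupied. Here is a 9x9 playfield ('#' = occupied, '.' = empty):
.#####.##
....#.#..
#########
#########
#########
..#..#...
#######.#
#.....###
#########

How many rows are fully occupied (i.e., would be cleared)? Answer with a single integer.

Answer: 4

Derivation:
Check each row:
  row 0: 2 empty cells -> not full
  row 1: 7 empty cells -> not full
  row 2: 0 empty cells -> FULL (clear)
  row 3: 0 empty cells -> FULL (clear)
  row 4: 0 empty cells -> FULL (clear)
  row 5: 7 empty cells -> not full
  row 6: 1 empty cell -> not full
  row 7: 5 empty cells -> not full
  row 8: 0 empty cells -> FULL (clear)
Total rows cleared: 4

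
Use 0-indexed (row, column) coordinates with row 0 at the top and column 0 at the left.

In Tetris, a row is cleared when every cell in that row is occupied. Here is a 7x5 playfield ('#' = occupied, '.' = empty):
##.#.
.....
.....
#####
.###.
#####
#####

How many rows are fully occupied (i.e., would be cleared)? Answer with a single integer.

Check each row:
  row 0: 2 empty cells -> not full
  row 1: 5 empty cells -> not full
  row 2: 5 empty cells -> not full
  row 3: 0 empty cells -> FULL (clear)
  row 4: 2 empty cells -> not full
  row 5: 0 empty cells -> FULL (clear)
  row 6: 0 empty cells -> FULL (clear)
Total rows cleared: 3

Answer: 3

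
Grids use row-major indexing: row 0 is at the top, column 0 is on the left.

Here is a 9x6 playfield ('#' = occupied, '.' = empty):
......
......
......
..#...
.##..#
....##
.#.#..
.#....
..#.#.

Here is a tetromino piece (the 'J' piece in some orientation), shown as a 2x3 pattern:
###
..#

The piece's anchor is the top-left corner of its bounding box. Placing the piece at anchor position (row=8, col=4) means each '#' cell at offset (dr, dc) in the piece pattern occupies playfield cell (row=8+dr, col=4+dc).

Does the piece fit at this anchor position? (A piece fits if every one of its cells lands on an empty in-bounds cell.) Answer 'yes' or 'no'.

Check each piece cell at anchor (8, 4):
  offset (0,0) -> (8,4): occupied ('#') -> FAIL
  offset (0,1) -> (8,5): empty -> OK
  offset (0,2) -> (8,6): out of bounds -> FAIL
  offset (1,2) -> (9,6): out of bounds -> FAIL
All cells valid: no

Answer: no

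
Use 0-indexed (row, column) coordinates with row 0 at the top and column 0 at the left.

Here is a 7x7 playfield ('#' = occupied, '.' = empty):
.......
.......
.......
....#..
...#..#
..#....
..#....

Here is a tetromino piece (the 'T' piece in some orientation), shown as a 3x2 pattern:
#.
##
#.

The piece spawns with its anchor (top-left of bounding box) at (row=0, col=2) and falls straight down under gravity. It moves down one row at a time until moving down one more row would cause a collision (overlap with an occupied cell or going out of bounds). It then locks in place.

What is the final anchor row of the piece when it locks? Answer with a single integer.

Answer: 2

Derivation:
Spawn at (row=0, col=2). Try each row:
  row 0: fits
  row 1: fits
  row 2: fits
  row 3: blocked -> lock at row 2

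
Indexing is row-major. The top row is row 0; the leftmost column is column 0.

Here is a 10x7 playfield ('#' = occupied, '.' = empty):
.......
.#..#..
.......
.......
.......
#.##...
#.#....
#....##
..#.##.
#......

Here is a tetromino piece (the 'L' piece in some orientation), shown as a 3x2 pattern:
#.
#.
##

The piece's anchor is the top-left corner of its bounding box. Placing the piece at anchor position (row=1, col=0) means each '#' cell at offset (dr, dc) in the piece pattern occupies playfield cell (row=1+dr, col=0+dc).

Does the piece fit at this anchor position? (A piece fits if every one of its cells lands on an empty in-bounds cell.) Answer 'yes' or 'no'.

Check each piece cell at anchor (1, 0):
  offset (0,0) -> (1,0): empty -> OK
  offset (1,0) -> (2,0): empty -> OK
  offset (2,0) -> (3,0): empty -> OK
  offset (2,1) -> (3,1): empty -> OK
All cells valid: yes

Answer: yes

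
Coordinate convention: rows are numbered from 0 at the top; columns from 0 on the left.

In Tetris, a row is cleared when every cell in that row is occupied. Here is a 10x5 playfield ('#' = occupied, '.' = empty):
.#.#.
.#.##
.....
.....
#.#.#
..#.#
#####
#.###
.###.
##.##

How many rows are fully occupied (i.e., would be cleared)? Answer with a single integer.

Check each row:
  row 0: 3 empty cells -> not full
  row 1: 2 empty cells -> not full
  row 2: 5 empty cells -> not full
  row 3: 5 empty cells -> not full
  row 4: 2 empty cells -> not full
  row 5: 3 empty cells -> not full
  row 6: 0 empty cells -> FULL (clear)
  row 7: 1 empty cell -> not full
  row 8: 2 empty cells -> not full
  row 9: 1 empty cell -> not full
Total rows cleared: 1

Answer: 1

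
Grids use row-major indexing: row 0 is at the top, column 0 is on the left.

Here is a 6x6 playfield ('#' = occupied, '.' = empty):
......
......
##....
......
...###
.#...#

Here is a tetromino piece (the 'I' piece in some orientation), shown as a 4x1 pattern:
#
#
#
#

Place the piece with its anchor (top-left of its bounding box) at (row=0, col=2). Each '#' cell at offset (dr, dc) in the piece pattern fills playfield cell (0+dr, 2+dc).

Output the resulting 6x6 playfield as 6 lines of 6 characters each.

Fill (0+0,2+0) = (0,2)
Fill (0+1,2+0) = (1,2)
Fill (0+2,2+0) = (2,2)
Fill (0+3,2+0) = (3,2)

Answer: ..#...
..#...
###...
..#...
...###
.#...#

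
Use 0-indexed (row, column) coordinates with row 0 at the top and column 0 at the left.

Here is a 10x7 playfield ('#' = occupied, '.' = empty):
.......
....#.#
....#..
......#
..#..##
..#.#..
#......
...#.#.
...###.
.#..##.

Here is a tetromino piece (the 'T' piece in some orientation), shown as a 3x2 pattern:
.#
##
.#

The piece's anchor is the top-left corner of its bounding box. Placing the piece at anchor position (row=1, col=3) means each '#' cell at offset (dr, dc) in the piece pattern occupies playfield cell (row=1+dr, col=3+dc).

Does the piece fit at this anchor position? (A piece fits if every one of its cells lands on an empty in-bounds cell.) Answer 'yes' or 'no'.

Check each piece cell at anchor (1, 3):
  offset (0,1) -> (1,4): occupied ('#') -> FAIL
  offset (1,0) -> (2,3): empty -> OK
  offset (1,1) -> (2,4): occupied ('#') -> FAIL
  offset (2,1) -> (3,4): empty -> OK
All cells valid: no

Answer: no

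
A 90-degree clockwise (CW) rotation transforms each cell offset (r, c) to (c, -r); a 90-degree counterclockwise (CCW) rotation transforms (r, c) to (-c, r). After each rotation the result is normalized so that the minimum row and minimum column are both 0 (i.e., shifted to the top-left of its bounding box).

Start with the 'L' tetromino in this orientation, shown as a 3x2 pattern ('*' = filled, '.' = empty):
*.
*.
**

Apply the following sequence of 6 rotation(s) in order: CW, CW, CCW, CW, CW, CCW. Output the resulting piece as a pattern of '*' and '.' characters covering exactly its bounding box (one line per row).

Answer: **
.*
.*

Derivation:
Start:
*.
*.
**
After rotation 1 (CW):
***
*..
After rotation 2 (CW):
**
.*
.*
After rotation 3 (CCW):
***
*..
After rotation 4 (CW):
**
.*
.*
After rotation 5 (CW):
..*
***
After rotation 6 (CCW):
**
.*
.*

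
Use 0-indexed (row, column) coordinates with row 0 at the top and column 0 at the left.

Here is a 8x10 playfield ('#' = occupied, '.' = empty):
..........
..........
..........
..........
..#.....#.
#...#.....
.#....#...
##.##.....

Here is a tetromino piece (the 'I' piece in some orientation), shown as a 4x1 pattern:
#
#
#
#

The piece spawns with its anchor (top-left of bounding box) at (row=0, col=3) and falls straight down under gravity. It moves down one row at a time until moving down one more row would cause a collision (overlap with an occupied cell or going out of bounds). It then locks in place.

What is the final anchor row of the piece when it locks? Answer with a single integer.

Answer: 3

Derivation:
Spawn at (row=0, col=3). Try each row:
  row 0: fits
  row 1: fits
  row 2: fits
  row 3: fits
  row 4: blocked -> lock at row 3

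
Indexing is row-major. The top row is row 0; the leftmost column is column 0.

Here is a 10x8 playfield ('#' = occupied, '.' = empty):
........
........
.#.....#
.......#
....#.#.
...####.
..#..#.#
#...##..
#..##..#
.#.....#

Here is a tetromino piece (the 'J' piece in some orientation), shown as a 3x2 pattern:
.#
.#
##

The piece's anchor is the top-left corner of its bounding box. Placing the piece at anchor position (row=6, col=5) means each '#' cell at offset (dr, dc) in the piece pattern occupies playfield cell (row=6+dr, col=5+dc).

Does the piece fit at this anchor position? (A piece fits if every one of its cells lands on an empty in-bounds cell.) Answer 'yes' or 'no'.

Check each piece cell at anchor (6, 5):
  offset (0,1) -> (6,6): empty -> OK
  offset (1,1) -> (7,6): empty -> OK
  offset (2,0) -> (8,5): empty -> OK
  offset (2,1) -> (8,6): empty -> OK
All cells valid: yes

Answer: yes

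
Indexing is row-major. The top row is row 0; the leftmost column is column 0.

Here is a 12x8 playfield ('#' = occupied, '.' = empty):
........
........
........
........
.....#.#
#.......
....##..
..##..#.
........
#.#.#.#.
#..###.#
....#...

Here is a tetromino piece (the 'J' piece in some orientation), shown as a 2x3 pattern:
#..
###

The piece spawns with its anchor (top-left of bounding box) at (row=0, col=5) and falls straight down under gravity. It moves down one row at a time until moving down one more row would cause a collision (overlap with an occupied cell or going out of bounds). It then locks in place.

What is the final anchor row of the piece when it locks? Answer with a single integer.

Spawn at (row=0, col=5). Try each row:
  row 0: fits
  row 1: fits
  row 2: fits
  row 3: blocked -> lock at row 2

Answer: 2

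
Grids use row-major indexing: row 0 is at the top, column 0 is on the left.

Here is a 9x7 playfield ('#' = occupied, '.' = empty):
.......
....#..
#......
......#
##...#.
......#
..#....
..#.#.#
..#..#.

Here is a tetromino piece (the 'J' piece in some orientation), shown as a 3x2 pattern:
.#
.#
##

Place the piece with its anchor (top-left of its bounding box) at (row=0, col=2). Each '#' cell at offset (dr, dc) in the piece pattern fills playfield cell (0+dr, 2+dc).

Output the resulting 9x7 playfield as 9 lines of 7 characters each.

Answer: ...#...
...##..
#.##...
......#
##...#.
......#
..#....
..#.#.#
..#..#.

Derivation:
Fill (0+0,2+1) = (0,3)
Fill (0+1,2+1) = (1,3)
Fill (0+2,2+0) = (2,2)
Fill (0+2,2+1) = (2,3)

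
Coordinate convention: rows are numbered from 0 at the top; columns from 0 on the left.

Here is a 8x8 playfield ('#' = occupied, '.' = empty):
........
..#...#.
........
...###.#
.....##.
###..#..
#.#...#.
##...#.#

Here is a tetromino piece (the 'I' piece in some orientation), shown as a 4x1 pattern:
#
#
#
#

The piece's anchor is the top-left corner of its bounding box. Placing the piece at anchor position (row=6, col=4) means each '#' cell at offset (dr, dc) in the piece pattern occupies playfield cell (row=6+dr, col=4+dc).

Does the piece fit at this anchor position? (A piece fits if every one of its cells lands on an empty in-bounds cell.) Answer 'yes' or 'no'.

Answer: no

Derivation:
Check each piece cell at anchor (6, 4):
  offset (0,0) -> (6,4): empty -> OK
  offset (1,0) -> (7,4): empty -> OK
  offset (2,0) -> (8,4): out of bounds -> FAIL
  offset (3,0) -> (9,4): out of bounds -> FAIL
All cells valid: no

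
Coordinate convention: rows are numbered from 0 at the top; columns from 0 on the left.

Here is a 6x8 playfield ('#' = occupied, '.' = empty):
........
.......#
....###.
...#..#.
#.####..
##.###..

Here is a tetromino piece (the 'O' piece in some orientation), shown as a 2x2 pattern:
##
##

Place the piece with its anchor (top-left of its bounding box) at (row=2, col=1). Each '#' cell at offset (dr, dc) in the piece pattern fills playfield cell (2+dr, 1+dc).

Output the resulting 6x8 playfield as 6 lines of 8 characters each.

Answer: ........
.......#
.##.###.
.###..#.
#.####..
##.###..

Derivation:
Fill (2+0,1+0) = (2,1)
Fill (2+0,1+1) = (2,2)
Fill (2+1,1+0) = (3,1)
Fill (2+1,1+1) = (3,2)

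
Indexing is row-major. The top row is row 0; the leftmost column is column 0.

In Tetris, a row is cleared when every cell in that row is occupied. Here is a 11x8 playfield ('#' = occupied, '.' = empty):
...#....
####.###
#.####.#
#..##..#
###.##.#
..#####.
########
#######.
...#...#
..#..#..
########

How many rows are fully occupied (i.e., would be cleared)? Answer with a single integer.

Check each row:
  row 0: 7 empty cells -> not full
  row 1: 1 empty cell -> not full
  row 2: 2 empty cells -> not full
  row 3: 4 empty cells -> not full
  row 4: 2 empty cells -> not full
  row 5: 3 empty cells -> not full
  row 6: 0 empty cells -> FULL (clear)
  row 7: 1 empty cell -> not full
  row 8: 6 empty cells -> not full
  row 9: 6 empty cells -> not full
  row 10: 0 empty cells -> FULL (clear)
Total rows cleared: 2

Answer: 2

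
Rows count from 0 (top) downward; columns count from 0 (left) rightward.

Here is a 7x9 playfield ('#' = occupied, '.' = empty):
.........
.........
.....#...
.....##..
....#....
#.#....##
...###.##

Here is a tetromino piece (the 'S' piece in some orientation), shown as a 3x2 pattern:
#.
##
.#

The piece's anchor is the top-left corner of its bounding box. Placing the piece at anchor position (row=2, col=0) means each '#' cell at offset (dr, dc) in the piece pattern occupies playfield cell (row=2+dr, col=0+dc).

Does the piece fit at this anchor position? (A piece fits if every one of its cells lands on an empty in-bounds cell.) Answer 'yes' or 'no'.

Answer: yes

Derivation:
Check each piece cell at anchor (2, 0):
  offset (0,0) -> (2,0): empty -> OK
  offset (1,0) -> (3,0): empty -> OK
  offset (1,1) -> (3,1): empty -> OK
  offset (2,1) -> (4,1): empty -> OK
All cells valid: yes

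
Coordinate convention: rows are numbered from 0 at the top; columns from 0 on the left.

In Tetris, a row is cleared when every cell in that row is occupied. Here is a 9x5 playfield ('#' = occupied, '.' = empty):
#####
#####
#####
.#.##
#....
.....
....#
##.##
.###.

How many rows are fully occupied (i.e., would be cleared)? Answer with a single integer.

Check each row:
  row 0: 0 empty cells -> FULL (clear)
  row 1: 0 empty cells -> FULL (clear)
  row 2: 0 empty cells -> FULL (clear)
  row 3: 2 empty cells -> not full
  row 4: 4 empty cells -> not full
  row 5: 5 empty cells -> not full
  row 6: 4 empty cells -> not full
  row 7: 1 empty cell -> not full
  row 8: 2 empty cells -> not full
Total rows cleared: 3

Answer: 3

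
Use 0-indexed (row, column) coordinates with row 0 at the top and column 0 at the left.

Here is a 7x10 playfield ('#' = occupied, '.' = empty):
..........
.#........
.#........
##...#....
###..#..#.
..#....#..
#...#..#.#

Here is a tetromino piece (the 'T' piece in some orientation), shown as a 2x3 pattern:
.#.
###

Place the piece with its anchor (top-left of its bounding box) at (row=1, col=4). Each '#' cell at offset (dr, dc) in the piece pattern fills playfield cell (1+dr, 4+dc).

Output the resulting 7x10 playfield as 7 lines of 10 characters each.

Fill (1+0,4+1) = (1,5)
Fill (1+1,4+0) = (2,4)
Fill (1+1,4+1) = (2,5)
Fill (1+1,4+2) = (2,6)

Answer: ..........
.#...#....
.#..###...
##...#....
###..#..#.
..#....#..
#...#..#.#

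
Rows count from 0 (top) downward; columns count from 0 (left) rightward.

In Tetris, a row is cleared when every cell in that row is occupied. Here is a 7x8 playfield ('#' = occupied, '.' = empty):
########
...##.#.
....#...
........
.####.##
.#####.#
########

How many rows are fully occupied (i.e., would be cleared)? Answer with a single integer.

Check each row:
  row 0: 0 empty cells -> FULL (clear)
  row 1: 5 empty cells -> not full
  row 2: 7 empty cells -> not full
  row 3: 8 empty cells -> not full
  row 4: 2 empty cells -> not full
  row 5: 2 empty cells -> not full
  row 6: 0 empty cells -> FULL (clear)
Total rows cleared: 2

Answer: 2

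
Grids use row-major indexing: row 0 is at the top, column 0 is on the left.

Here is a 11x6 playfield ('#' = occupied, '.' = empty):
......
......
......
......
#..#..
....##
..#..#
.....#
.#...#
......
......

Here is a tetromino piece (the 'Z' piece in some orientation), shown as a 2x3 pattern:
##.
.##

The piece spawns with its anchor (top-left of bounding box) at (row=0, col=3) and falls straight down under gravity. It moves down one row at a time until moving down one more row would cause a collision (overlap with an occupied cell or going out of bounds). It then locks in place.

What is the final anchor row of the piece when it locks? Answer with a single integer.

Spawn at (row=0, col=3). Try each row:
  row 0: fits
  row 1: fits
  row 2: fits
  row 3: fits
  row 4: blocked -> lock at row 3

Answer: 3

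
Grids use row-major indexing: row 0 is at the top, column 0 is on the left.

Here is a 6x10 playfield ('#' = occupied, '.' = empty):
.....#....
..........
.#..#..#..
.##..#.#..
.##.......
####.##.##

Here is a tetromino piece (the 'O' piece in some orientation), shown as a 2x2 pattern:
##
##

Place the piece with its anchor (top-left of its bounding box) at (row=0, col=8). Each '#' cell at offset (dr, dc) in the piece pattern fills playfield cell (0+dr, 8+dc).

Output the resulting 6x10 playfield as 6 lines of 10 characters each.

Fill (0+0,8+0) = (0,8)
Fill (0+0,8+1) = (0,9)
Fill (0+1,8+0) = (1,8)
Fill (0+1,8+1) = (1,9)

Answer: .....#..##
........##
.#..#..#..
.##..#.#..
.##.......
####.##.##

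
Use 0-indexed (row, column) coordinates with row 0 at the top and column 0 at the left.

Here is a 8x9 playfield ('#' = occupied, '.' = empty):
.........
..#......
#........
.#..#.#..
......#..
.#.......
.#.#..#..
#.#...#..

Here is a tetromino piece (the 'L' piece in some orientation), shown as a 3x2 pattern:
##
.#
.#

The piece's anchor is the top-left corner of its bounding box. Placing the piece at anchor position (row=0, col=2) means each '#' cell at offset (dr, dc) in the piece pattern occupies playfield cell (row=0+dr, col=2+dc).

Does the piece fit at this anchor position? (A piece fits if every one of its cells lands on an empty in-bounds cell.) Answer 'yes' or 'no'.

Answer: yes

Derivation:
Check each piece cell at anchor (0, 2):
  offset (0,0) -> (0,2): empty -> OK
  offset (0,1) -> (0,3): empty -> OK
  offset (1,1) -> (1,3): empty -> OK
  offset (2,1) -> (2,3): empty -> OK
All cells valid: yes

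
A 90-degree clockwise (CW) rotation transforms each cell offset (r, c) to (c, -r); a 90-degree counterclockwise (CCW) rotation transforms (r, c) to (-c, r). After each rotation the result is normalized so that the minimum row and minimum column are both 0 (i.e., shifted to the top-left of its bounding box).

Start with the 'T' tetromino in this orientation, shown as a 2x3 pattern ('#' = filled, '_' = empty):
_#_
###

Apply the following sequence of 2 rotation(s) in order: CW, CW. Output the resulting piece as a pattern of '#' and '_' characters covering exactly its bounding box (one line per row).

Answer: ###
_#_

Derivation:
Start:
_#_
###
After rotation 1 (CW):
#_
##
#_
After rotation 2 (CW):
###
_#_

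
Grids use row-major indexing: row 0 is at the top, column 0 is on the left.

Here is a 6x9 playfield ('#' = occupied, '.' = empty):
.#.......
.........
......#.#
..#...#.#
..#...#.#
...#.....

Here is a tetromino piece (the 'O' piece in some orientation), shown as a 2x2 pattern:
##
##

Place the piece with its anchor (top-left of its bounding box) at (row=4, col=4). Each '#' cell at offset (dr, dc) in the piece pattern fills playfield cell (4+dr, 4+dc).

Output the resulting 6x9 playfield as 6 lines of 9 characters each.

Answer: .#.......
.........
......#.#
..#...#.#
..#.###.#
...###...

Derivation:
Fill (4+0,4+0) = (4,4)
Fill (4+0,4+1) = (4,5)
Fill (4+1,4+0) = (5,4)
Fill (4+1,4+1) = (5,5)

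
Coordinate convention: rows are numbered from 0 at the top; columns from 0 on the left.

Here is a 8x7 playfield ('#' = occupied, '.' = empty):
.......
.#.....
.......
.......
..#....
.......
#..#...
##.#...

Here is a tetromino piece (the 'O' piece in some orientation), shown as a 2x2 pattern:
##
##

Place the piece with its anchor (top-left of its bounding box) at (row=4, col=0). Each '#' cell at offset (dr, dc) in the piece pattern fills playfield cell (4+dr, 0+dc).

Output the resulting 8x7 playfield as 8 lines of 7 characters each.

Fill (4+0,0+0) = (4,0)
Fill (4+0,0+1) = (4,1)
Fill (4+1,0+0) = (5,0)
Fill (4+1,0+1) = (5,1)

Answer: .......
.#.....
.......
.......
###....
##.....
#..#...
##.#...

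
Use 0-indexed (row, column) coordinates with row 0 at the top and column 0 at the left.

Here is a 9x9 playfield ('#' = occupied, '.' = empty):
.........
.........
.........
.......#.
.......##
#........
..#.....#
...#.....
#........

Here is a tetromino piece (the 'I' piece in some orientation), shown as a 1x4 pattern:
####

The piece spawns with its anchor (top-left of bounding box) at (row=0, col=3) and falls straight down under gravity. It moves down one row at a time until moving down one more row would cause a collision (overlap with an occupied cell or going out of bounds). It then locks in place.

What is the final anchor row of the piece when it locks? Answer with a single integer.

Answer: 6

Derivation:
Spawn at (row=0, col=3). Try each row:
  row 0: fits
  row 1: fits
  row 2: fits
  row 3: fits
  row 4: fits
  row 5: fits
  row 6: fits
  row 7: blocked -> lock at row 6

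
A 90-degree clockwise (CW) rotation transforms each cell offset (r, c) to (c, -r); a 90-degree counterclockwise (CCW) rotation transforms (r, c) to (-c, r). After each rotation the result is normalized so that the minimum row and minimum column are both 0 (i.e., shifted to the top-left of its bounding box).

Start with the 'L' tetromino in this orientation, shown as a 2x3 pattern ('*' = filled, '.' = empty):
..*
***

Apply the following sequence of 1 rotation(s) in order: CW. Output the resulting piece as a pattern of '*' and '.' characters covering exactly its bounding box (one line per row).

Answer: *.
*.
**

Derivation:
Start:
..*
***
After rotation 1 (CW):
*.
*.
**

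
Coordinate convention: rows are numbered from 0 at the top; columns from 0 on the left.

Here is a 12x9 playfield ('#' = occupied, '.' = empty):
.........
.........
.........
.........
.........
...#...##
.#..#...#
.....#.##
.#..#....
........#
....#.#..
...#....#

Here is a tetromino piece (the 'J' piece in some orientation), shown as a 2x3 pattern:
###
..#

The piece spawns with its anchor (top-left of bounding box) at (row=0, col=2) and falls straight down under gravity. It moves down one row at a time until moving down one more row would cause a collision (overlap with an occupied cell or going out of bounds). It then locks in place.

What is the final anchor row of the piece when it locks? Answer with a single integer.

Spawn at (row=0, col=2). Try each row:
  row 0: fits
  row 1: fits
  row 2: fits
  row 3: fits
  row 4: fits
  row 5: blocked -> lock at row 4

Answer: 4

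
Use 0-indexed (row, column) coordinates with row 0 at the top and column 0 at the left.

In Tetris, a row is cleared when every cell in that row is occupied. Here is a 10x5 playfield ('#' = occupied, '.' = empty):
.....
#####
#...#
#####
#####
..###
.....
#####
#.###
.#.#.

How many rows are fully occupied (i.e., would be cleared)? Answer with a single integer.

Check each row:
  row 0: 5 empty cells -> not full
  row 1: 0 empty cells -> FULL (clear)
  row 2: 3 empty cells -> not full
  row 3: 0 empty cells -> FULL (clear)
  row 4: 0 empty cells -> FULL (clear)
  row 5: 2 empty cells -> not full
  row 6: 5 empty cells -> not full
  row 7: 0 empty cells -> FULL (clear)
  row 8: 1 empty cell -> not full
  row 9: 3 empty cells -> not full
Total rows cleared: 4

Answer: 4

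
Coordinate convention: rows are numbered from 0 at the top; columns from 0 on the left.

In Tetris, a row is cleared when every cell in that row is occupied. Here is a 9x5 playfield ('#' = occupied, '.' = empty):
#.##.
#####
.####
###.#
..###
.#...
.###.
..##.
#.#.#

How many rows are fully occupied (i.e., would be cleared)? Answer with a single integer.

Check each row:
  row 0: 2 empty cells -> not full
  row 1: 0 empty cells -> FULL (clear)
  row 2: 1 empty cell -> not full
  row 3: 1 empty cell -> not full
  row 4: 2 empty cells -> not full
  row 5: 4 empty cells -> not full
  row 6: 2 empty cells -> not full
  row 7: 3 empty cells -> not full
  row 8: 2 empty cells -> not full
Total rows cleared: 1

Answer: 1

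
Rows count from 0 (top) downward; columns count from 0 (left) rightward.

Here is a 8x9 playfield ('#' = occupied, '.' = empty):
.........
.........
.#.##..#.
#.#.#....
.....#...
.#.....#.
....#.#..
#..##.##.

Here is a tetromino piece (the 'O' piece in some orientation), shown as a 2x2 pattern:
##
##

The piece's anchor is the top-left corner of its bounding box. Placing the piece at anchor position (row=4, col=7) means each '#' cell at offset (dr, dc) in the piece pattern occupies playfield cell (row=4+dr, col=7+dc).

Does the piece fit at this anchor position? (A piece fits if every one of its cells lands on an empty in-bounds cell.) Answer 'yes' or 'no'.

Check each piece cell at anchor (4, 7):
  offset (0,0) -> (4,7): empty -> OK
  offset (0,1) -> (4,8): empty -> OK
  offset (1,0) -> (5,7): occupied ('#') -> FAIL
  offset (1,1) -> (5,8): empty -> OK
All cells valid: no

Answer: no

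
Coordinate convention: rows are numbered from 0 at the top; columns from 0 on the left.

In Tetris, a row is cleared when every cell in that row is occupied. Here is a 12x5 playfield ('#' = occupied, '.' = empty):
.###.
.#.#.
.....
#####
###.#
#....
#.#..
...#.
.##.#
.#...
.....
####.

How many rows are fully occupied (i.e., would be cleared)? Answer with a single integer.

Check each row:
  row 0: 2 empty cells -> not full
  row 1: 3 empty cells -> not full
  row 2: 5 empty cells -> not full
  row 3: 0 empty cells -> FULL (clear)
  row 4: 1 empty cell -> not full
  row 5: 4 empty cells -> not full
  row 6: 3 empty cells -> not full
  row 7: 4 empty cells -> not full
  row 8: 2 empty cells -> not full
  row 9: 4 empty cells -> not full
  row 10: 5 empty cells -> not full
  row 11: 1 empty cell -> not full
Total rows cleared: 1

Answer: 1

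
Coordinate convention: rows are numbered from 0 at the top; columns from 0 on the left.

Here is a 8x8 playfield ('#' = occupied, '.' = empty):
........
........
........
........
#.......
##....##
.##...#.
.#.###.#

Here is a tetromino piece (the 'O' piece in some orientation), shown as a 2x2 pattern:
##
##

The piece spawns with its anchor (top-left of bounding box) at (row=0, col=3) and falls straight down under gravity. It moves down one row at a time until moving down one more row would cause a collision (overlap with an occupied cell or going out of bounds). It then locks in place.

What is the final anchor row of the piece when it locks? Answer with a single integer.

Spawn at (row=0, col=3). Try each row:
  row 0: fits
  row 1: fits
  row 2: fits
  row 3: fits
  row 4: fits
  row 5: fits
  row 6: blocked -> lock at row 5

Answer: 5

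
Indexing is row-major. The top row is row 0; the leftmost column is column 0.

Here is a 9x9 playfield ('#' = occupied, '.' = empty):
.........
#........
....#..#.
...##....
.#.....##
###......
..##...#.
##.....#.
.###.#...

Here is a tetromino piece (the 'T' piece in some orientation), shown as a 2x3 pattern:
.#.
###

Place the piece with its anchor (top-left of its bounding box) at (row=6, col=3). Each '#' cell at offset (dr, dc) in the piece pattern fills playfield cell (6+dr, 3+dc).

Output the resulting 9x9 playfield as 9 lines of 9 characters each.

Answer: .........
#........
....#..#.
...##....
.#.....##
###......
..###..#.
##.###.#.
.###.#...

Derivation:
Fill (6+0,3+1) = (6,4)
Fill (6+1,3+0) = (7,3)
Fill (6+1,3+1) = (7,4)
Fill (6+1,3+2) = (7,5)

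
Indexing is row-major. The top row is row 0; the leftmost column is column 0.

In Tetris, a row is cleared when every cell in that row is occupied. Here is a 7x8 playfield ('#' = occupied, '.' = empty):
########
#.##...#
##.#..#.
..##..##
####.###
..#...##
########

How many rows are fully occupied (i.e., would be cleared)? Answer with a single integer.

Check each row:
  row 0: 0 empty cells -> FULL (clear)
  row 1: 4 empty cells -> not full
  row 2: 4 empty cells -> not full
  row 3: 4 empty cells -> not full
  row 4: 1 empty cell -> not full
  row 5: 5 empty cells -> not full
  row 6: 0 empty cells -> FULL (clear)
Total rows cleared: 2

Answer: 2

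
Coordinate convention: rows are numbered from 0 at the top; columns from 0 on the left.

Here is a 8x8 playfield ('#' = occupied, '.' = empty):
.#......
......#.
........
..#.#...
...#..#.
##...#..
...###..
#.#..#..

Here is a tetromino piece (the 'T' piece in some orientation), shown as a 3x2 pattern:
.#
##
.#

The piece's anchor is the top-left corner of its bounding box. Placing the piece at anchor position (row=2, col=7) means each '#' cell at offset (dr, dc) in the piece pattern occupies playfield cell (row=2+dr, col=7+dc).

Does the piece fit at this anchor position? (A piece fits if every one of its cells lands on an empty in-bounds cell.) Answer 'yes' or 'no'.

Answer: no

Derivation:
Check each piece cell at anchor (2, 7):
  offset (0,1) -> (2,8): out of bounds -> FAIL
  offset (1,0) -> (3,7): empty -> OK
  offset (1,1) -> (3,8): out of bounds -> FAIL
  offset (2,1) -> (4,8): out of bounds -> FAIL
All cells valid: no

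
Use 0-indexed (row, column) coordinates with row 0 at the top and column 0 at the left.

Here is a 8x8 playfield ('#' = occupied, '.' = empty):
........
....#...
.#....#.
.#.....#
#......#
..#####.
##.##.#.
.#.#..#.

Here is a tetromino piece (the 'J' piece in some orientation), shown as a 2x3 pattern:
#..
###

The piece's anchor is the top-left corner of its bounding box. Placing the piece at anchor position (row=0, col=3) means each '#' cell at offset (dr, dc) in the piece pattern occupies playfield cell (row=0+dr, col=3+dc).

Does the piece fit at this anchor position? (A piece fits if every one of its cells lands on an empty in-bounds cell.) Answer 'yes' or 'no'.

Answer: no

Derivation:
Check each piece cell at anchor (0, 3):
  offset (0,0) -> (0,3): empty -> OK
  offset (1,0) -> (1,3): empty -> OK
  offset (1,1) -> (1,4): occupied ('#') -> FAIL
  offset (1,2) -> (1,5): empty -> OK
All cells valid: no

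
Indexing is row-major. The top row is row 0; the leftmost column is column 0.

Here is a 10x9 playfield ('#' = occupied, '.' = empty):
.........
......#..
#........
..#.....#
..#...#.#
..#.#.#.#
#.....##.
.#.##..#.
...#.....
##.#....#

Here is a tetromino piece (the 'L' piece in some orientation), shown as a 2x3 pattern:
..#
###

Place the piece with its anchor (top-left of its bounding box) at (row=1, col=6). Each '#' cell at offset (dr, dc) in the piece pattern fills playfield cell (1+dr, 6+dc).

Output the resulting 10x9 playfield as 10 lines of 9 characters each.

Answer: .........
......#.#
#.....###
..#.....#
..#...#.#
..#.#.#.#
#.....##.
.#.##..#.
...#.....
##.#....#

Derivation:
Fill (1+0,6+2) = (1,8)
Fill (1+1,6+0) = (2,6)
Fill (1+1,6+1) = (2,7)
Fill (1+1,6+2) = (2,8)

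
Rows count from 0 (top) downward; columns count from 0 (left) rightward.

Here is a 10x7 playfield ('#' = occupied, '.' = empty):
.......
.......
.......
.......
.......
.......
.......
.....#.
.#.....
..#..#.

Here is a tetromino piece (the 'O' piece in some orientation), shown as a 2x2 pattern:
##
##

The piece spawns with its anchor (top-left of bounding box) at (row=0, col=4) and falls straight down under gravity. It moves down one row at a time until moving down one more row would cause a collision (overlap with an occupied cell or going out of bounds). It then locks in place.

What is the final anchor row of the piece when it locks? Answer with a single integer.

Spawn at (row=0, col=4). Try each row:
  row 0: fits
  row 1: fits
  row 2: fits
  row 3: fits
  row 4: fits
  row 5: fits
  row 6: blocked -> lock at row 5

Answer: 5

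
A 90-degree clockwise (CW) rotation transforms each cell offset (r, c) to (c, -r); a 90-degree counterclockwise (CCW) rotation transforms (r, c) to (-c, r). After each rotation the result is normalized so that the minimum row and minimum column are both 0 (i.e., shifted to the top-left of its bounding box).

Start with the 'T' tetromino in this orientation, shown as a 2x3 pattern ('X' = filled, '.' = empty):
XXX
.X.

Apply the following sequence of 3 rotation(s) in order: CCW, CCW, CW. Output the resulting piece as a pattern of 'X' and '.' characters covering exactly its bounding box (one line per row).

Start:
XXX
.X.
After rotation 1 (CCW):
X.
XX
X.
After rotation 2 (CCW):
.X.
XXX
After rotation 3 (CW):
X.
XX
X.

Answer: X.
XX
X.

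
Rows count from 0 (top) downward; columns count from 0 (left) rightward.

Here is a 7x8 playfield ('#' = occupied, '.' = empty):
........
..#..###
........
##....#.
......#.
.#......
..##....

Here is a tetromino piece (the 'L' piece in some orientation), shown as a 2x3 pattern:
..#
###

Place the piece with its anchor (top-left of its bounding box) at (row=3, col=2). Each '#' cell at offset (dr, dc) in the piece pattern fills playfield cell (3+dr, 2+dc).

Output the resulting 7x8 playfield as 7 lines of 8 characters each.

Fill (3+0,2+2) = (3,4)
Fill (3+1,2+0) = (4,2)
Fill (3+1,2+1) = (4,3)
Fill (3+1,2+2) = (4,4)

Answer: ........
..#..###
........
##..#.#.
..###.#.
.#......
..##....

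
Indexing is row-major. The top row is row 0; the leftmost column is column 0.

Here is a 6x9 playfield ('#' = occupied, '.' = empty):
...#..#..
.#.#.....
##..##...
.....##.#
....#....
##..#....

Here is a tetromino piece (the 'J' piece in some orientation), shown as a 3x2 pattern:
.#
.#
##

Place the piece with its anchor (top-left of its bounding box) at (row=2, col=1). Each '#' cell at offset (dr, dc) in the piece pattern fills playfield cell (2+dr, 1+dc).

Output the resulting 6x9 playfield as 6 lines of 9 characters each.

Fill (2+0,1+1) = (2,2)
Fill (2+1,1+1) = (3,2)
Fill (2+2,1+0) = (4,1)
Fill (2+2,1+1) = (4,2)

Answer: ...#..#..
.#.#.....
###.##...
..#..##.#
.##.#....
##..#....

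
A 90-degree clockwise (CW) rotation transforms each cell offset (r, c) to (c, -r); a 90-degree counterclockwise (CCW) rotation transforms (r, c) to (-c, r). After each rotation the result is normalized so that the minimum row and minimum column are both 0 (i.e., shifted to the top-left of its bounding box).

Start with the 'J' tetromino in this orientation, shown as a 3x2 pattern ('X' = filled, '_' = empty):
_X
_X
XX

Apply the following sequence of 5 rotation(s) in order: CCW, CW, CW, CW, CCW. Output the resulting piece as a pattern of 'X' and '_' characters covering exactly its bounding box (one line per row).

Answer: X__
XXX

Derivation:
Start:
_X
_X
XX
After rotation 1 (CCW):
XXX
__X
After rotation 2 (CW):
_X
_X
XX
After rotation 3 (CW):
X__
XXX
After rotation 4 (CW):
XX
X_
X_
After rotation 5 (CCW):
X__
XXX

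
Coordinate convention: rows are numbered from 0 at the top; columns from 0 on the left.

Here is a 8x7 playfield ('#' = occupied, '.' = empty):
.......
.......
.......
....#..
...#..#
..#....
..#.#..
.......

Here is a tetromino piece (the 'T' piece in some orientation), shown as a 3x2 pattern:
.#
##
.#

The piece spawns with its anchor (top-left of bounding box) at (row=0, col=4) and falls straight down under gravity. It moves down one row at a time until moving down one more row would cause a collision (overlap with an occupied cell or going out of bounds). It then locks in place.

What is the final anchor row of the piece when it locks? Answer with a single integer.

Spawn at (row=0, col=4). Try each row:
  row 0: fits
  row 1: fits
  row 2: blocked -> lock at row 1

Answer: 1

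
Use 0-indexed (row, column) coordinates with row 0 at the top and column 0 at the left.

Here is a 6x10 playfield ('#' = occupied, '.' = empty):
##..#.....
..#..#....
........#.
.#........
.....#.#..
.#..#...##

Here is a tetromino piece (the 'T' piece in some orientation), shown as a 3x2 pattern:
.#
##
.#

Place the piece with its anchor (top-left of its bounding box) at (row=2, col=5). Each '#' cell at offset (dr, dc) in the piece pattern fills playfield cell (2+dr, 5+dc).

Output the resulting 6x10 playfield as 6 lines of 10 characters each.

Answer: ##..#.....
..#..#....
......#.#.
.#...##...
.....###..
.#..#...##

Derivation:
Fill (2+0,5+1) = (2,6)
Fill (2+1,5+0) = (3,5)
Fill (2+1,5+1) = (3,6)
Fill (2+2,5+1) = (4,6)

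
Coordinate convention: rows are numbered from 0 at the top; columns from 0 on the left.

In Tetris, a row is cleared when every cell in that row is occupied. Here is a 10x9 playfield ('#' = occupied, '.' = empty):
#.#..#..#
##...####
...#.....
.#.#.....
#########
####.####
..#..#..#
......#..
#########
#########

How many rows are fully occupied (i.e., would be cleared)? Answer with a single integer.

Answer: 3

Derivation:
Check each row:
  row 0: 5 empty cells -> not full
  row 1: 3 empty cells -> not full
  row 2: 8 empty cells -> not full
  row 3: 7 empty cells -> not full
  row 4: 0 empty cells -> FULL (clear)
  row 5: 1 empty cell -> not full
  row 6: 6 empty cells -> not full
  row 7: 8 empty cells -> not full
  row 8: 0 empty cells -> FULL (clear)
  row 9: 0 empty cells -> FULL (clear)
Total rows cleared: 3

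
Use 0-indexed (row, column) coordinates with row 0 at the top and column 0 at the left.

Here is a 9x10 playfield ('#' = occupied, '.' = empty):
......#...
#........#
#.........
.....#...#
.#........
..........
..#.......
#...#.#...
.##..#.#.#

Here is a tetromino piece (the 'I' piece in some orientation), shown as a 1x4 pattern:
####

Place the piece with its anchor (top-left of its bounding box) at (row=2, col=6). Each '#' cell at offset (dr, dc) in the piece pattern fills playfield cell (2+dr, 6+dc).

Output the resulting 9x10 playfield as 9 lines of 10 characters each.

Fill (2+0,6+0) = (2,6)
Fill (2+0,6+1) = (2,7)
Fill (2+0,6+2) = (2,8)
Fill (2+0,6+3) = (2,9)

Answer: ......#...
#........#
#.....####
.....#...#
.#........
..........
..#.......
#...#.#...
.##..#.#.#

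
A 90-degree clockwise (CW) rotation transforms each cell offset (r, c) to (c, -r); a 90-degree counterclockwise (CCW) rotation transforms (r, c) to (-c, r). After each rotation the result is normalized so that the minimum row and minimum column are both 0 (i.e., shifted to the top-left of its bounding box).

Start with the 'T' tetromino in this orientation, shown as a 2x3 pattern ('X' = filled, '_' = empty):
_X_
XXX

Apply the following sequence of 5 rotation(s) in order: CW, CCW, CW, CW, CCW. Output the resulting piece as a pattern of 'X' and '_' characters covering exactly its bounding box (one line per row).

Start:
_X_
XXX
After rotation 1 (CW):
X_
XX
X_
After rotation 2 (CCW):
_X_
XXX
After rotation 3 (CW):
X_
XX
X_
After rotation 4 (CW):
XXX
_X_
After rotation 5 (CCW):
X_
XX
X_

Answer: X_
XX
X_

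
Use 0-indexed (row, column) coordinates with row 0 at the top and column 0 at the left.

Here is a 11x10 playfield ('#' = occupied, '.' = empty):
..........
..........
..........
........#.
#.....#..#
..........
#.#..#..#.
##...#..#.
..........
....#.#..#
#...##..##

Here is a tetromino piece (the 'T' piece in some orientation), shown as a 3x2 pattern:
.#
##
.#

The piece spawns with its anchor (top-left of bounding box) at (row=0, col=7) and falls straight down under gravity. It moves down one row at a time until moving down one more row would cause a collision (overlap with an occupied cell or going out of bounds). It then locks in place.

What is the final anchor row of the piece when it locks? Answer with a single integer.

Spawn at (row=0, col=7). Try each row:
  row 0: fits
  row 1: blocked -> lock at row 0

Answer: 0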